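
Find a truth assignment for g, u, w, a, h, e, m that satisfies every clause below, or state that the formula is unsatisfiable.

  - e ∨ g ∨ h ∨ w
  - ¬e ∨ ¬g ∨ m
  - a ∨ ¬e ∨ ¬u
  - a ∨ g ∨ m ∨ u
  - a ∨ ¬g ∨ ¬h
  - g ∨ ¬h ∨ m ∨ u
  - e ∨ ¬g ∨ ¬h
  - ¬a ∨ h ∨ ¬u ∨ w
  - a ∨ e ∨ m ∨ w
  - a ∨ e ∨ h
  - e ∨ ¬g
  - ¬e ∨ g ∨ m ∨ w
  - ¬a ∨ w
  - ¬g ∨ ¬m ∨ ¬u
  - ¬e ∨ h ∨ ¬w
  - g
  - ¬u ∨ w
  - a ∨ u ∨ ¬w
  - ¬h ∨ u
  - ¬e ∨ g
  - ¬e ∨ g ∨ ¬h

Unit clause (g) forces g = True.
In (e ∨ ¬g) only e is left, so e = True.
In (¬e ∨ ¬g ∨ m) only m is left, so m = True.
In (¬g ∨ ¬m ∨ ¬u) only ¬u is left, so u = False.
In (¬h ∨ u) only ¬h is left, so h = False.
In (¬e ∨ h ∨ ¬w) only ¬w is left, so w = False.
In (¬a ∨ w) only ¬a is left, so a = False.
All clauses satisfied.

g = True; u = False; w = False; a = False; h = False; e = True; m = True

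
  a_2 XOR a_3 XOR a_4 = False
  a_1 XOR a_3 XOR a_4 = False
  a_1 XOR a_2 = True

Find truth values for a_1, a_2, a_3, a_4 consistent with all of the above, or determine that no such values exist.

Adding constraints 1, 2, 3 mod 2: every variable appears an even number of times on the left, so the left side is 0.
But the right sides sum to 1 (mod 2). 0 ≠ 1 — the system is inconsistent.

The formula is unsatisfiable.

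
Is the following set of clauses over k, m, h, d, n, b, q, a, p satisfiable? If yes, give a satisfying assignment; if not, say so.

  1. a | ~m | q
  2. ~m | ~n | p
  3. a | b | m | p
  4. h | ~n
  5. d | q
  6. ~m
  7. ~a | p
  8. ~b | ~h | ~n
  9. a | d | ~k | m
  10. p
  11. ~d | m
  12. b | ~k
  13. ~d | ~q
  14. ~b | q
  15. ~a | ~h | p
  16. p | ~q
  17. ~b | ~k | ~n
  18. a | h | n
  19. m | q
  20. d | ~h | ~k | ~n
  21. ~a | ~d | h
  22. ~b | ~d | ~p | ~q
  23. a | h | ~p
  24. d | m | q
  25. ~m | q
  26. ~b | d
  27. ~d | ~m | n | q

k = False, m = False, h = True, d = False, n = False, b = False, q = True, a = True, p = True

Unit clause (~m) forces m = False.
Unit clause (p) forces p = True.
In (~d | m) only ~d is left, so d = False.
In (m | q) only q is left, so q = True.
In (~b | d) only ~b is left, so b = False.
In (b | ~k) only ~k is left, so k = False.
Set h = True.
Set n = False.
Set a = True.
All clauses satisfied.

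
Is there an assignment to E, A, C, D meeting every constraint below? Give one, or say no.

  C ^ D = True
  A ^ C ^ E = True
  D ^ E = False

E = False; A = False; C = True; D = False

C ^ D = T ^ F = True ✓
A ^ C ^ E = F ^ T ^ F = True ✓
D ^ E = F ^ F = False ✓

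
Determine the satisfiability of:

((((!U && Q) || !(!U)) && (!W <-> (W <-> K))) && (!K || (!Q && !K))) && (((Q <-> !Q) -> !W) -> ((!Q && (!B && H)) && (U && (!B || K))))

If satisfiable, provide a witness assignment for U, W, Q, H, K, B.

U = True, W = False, Q = False, H = True, K = False, B = False

  (((!U && Q) || !(!U)) && (!W <-> (W <-> K))) && (!K || (!Q && !K)) = True
    ((!U && Q) || !(!U)) && (!W <-> (W <-> K)) = True
      (!U && Q) || !(!U) = True
        !U && Q = False
          !U = False
        !(!U) = True
          !U = False
      !W <-> (W <-> K) = True
        !W = True
        W <-> K = True
    !K || (!Q && !K) = True
      !K = True
      !Q && !K = True
        !Q = True
        !K = True
  ((Q <-> !Q) -> !W) -> ((!Q && (!B && H)) && (U && (!B || K))) = True
    (Q <-> !Q) -> !W = True
      Q <-> !Q = False
        !Q = True
      !W = True
    (!Q && (!B && H)) && (U && (!B || K)) = True
      !Q && (!B && H) = True
        !Q = True
        !B && H = True
          !B = True
      U && (!B || K) = True
        !B || K = True
          !B = True
Both conjuncts True, so the formula holds.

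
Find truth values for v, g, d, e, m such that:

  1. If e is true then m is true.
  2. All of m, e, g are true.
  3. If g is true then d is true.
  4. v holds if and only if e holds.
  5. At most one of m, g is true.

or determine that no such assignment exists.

Case g = True:
  (2) forces m = True.
  Constraint (5) is violated (m=T, g=T) — contradiction.
Case g = False:
  Constraint (2) is violated (g=F) — contradiction.
Both cases fail — unsatisfiable.

The formula is unsatisfiable.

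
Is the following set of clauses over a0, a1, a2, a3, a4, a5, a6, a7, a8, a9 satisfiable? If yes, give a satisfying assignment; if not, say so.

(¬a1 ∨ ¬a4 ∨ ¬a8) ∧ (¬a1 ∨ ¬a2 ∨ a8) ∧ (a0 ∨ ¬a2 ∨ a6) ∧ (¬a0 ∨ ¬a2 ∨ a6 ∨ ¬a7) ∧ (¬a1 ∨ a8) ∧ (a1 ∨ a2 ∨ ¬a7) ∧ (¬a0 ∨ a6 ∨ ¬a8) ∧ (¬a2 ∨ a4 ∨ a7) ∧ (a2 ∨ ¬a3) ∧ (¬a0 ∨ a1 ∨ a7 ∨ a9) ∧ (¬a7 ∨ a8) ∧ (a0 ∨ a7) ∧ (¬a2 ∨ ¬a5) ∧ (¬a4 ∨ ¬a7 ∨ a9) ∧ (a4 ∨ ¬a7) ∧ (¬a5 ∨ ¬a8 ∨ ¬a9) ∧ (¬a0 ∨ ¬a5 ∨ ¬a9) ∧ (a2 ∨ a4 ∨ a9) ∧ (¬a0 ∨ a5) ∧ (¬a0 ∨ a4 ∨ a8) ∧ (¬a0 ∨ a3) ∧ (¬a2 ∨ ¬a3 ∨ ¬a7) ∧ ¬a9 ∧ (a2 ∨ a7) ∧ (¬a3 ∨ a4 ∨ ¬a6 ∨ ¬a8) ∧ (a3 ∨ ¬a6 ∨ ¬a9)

Case a4 = True:
  (¬a9) forces a9 = False.
  (¬a4 ∨ ¬a7 ∨ a9) forces a7 = False.
  (a0 ∨ a7) forces a0 = True.
  (¬a0 ∨ a1 ∨ a7 ∨ a9) forces a1 = True.
  (¬a1 ∨ ¬a4 ∨ ¬a8) forces a8 = False.
  Clause (¬a1 ∨ a8) is falsified — contradiction.
Case a4 = False:
  (a4 ∨ ¬a7) forces a7 = False.
  (¬a2 ∨ a4 ∨ a7) forces a2 = False.
  Clause (a2 ∨ a7) is falsified — contradiction.
Both cases fail, so the formula is unsatisfiable.

UNSATISFIABLE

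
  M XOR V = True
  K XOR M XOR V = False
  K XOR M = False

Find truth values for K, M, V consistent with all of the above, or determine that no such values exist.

K = True, M = True, V = False

M XOR V = T XOR F = True ✓
K XOR M XOR V = T XOR T XOR F = False ✓
K XOR M = T XOR T = False ✓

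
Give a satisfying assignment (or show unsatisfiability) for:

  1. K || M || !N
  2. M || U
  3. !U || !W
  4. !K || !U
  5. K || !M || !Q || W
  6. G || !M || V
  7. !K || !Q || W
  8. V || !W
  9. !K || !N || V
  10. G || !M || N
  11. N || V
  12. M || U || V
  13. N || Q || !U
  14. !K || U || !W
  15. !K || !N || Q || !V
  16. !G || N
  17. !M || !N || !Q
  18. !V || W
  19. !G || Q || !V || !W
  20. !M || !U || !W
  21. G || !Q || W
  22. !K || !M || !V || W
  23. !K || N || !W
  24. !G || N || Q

G = True, M = True, Q = False, V = False, N = True, W = False, U = True, K = False

Set G = True.
  then (!G || N) forces N = True.
Try M = False:
  (K || M || !N) forces K = True.
  (M || U) forces U = True.
  clause (!K || !U) is falsified — backtrack.
So M = True.
  then (!M || !N || !Q) forces Q = False.
Set V = False.
  then (V || !W) forces W = False.
  then (!K || !N || V) forces K = False.
Set U = True.
All clauses satisfied.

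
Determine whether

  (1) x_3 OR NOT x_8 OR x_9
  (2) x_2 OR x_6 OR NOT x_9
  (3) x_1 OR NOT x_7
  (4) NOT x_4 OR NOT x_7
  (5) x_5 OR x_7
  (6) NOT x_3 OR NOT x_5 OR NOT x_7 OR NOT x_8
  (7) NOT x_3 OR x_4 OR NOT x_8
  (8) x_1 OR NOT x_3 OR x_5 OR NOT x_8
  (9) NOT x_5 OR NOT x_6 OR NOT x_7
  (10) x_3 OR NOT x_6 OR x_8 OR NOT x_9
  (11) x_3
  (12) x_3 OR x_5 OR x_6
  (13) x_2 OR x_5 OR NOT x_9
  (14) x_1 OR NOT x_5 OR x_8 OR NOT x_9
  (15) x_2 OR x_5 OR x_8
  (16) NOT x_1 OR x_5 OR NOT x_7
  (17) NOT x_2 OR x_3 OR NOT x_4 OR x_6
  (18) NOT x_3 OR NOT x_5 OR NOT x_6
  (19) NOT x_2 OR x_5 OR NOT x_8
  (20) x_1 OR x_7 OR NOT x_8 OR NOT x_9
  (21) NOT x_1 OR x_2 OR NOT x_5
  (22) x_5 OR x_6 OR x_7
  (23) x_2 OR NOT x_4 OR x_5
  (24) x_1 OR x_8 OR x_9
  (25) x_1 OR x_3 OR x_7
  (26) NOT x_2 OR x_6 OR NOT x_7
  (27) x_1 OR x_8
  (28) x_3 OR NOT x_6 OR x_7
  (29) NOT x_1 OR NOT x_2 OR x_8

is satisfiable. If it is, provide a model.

x_1 = False, x_2 = False, x_3 = True, x_4 = True, x_5 = True, x_6 = False, x_7 = False, x_8 = True, x_9 = False

Unit clause (x_3) forces x_3 = True.
Set x_1 = False.
  then (x_1 OR NOT x_7) forces x_7 = False.
  then (x_5 OR x_7) forces x_5 = True.
  then (NOT x_3 OR NOT x_5 OR NOT x_6) forces x_6 = False.
  then (x_1 OR x_8) forces x_8 = True.
  then (NOT x_3 OR x_4 OR NOT x_8) forces x_4 = True.
  then (x_1 OR x_7 OR NOT x_8 OR NOT x_9) forces x_9 = False.
Set x_2 = False.
All clauses satisfied.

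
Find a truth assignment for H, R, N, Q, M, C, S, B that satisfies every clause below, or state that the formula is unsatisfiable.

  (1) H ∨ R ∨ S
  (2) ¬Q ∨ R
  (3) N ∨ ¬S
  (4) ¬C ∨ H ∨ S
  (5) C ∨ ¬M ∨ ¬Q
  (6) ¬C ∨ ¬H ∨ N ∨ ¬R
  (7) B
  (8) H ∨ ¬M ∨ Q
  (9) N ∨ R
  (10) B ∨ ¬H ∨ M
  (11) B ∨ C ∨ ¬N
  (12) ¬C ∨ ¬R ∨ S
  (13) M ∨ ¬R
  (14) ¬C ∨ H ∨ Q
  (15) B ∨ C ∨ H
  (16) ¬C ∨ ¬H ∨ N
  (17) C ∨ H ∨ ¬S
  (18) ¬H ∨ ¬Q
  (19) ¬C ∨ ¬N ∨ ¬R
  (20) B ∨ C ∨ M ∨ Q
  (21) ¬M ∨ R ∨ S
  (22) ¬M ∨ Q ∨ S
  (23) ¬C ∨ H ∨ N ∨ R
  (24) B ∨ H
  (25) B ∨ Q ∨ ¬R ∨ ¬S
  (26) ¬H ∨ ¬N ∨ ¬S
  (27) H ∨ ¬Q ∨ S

H = True, R = False, N = True, Q = False, M = False, C = False, S = False, B = True

Unit clause (B) forces B = True.
Set H = True.
  then (¬H ∨ ¬Q) forces Q = False.
Try R = True:
  (M ∨ ¬R) forces M = True.
  (¬M ∨ Q ∨ S) forces S = True.
  (N ∨ ¬S) forces N = True.
  clause (¬H ∨ ¬N ∨ ¬S) is falsified — backtrack.
So R = False.
  then (N ∨ R) forces N = True.
  then (¬H ∨ ¬N ∨ ¬S) forces S = False.
  then (¬M ∨ R ∨ S) forces M = False.
Set C = False.
All clauses satisfied.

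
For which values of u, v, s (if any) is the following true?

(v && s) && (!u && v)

u=F; v=T; s=T

  v && s = True
  !u && v = True
    !u = True
Both conjuncts True, so the formula holds.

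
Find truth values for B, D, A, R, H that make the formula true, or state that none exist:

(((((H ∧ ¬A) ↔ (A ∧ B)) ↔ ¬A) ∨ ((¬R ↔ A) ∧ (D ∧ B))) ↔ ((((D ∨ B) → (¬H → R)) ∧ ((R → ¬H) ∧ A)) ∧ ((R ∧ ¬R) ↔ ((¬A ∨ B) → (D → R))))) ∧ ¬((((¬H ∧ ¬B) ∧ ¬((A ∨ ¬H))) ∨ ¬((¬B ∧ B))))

No satisfying assignment exists.

The conjunct ¬((((¬H ∧ ¬B) ∧ ¬((A ∨ ¬H))) ∨ ¬((¬B ∧ B)))) is unsatisfiable on its own:
  B=F, A=F, H=F: evaluates to False.
  B=F, A=F, H=T: evaluates to False.
  B=F, A=T, H=F: evaluates to False.
  B=F, A=T, H=T: evaluates to False.
  B=T, A=F, H=F: evaluates to False.
  B=T, A=F, H=T: evaluates to False.
  B=T, A=T, H=F: evaluates to False.
  B=T, A=T, H=T: evaluates to False.
So the whole conjunction is unsatisfiable.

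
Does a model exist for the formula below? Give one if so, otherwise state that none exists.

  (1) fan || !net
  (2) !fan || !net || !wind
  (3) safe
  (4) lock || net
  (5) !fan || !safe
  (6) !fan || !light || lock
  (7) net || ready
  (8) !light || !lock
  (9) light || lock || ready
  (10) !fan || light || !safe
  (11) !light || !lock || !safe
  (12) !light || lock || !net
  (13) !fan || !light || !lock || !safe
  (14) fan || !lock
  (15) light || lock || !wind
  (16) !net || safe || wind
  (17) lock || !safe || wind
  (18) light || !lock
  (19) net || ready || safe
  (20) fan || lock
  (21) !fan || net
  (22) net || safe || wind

Case safe = True:
  (!fan || !safe) forces fan = False.
  (fan || !net) forces net = False.
  (lock || net) forces lock = True.
  Clause (fan || !lock) is falsified — contradiction.
Case safe = False:
  Clause (safe) is falsified — contradiction.
Both cases fail, so the formula is unsatisfiable.

Unsatisfiable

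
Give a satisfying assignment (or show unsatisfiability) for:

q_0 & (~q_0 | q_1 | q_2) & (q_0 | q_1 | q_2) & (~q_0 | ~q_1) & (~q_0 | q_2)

Unit clause (q_0) forces q_0 = True.
In (~q_0 | ~q_1) only ~q_1 is left, so q_1 = False.
In (~q_0 | q_2) only q_2 is left, so q_2 = True.
All clauses satisfied.

q_0 = True; q_1 = False; q_2 = True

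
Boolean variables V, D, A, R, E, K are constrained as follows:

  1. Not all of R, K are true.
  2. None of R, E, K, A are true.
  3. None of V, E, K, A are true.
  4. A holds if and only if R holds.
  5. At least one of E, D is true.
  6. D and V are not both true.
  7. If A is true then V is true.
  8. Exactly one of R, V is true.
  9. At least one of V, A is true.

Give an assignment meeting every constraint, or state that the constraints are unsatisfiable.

Case V = True:
  Constraint (3) is violated (V=T) — contradiction.
Case V = False:
  (2) forces R = False.
  Constraint (8) is violated (R=F, V=F) — contradiction.
Both cases fail — unsatisfiable.

UNSATISFIABLE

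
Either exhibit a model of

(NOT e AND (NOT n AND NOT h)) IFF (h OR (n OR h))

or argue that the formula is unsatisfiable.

h: False, n: False, e: True

  (NOT e AND (NOT n AND NOT h)) IFF (h OR (n OR h)) = True
    NOT e AND (NOT n AND NOT h) = False
      NOT e = False
      NOT n AND NOT h = True
        NOT n = True
        NOT h = True
    h OR (n OR h) = False
      n OR h = False
The formula evaluates to True.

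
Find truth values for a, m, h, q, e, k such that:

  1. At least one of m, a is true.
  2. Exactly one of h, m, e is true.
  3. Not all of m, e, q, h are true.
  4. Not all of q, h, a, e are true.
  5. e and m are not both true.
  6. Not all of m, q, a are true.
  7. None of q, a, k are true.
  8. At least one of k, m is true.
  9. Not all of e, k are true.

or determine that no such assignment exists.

a: False, m: True, h: False, q: False, e: False, k: False

  (1) {m, a}: 1 true — at least one ✓
  (2) {h, m, e}: 1 true — exactly one ✓
  (3) {m, e, q, h}: 1/4 true — not all ✓
  (4) {q, h, a, e}: 0/4 true — not all ✓
  (5) e=F, m=T — not both ✓
  (6) {m, q, a}: 1/3 true — not all ✓
  (7) {q, a, k}: 0 true — none ✓
  (8) {k, m}: 1 true — at least one ✓
  (9) {e, k}: 0/2 true — not all ✓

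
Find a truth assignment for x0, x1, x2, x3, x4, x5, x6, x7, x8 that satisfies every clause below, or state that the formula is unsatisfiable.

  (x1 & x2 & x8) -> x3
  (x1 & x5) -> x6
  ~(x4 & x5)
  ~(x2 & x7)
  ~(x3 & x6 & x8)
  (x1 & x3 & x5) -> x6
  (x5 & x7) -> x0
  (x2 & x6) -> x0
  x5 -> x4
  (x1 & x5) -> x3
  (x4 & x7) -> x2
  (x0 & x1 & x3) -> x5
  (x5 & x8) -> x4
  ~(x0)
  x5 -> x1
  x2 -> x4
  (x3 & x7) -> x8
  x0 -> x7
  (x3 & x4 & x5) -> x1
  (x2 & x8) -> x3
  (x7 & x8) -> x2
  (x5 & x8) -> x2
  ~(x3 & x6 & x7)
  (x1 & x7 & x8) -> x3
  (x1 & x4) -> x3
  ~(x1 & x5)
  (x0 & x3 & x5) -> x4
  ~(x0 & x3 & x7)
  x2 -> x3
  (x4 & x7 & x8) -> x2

Unit clause (~x0) forces x0 = False.
Set x1 = False.
  then (x1 | ~x5) forces x5 = False.
Set x2 = False.
Set x3 = True.
Set x4 = True.
  then (x2 | ~x4 | ~x7) forces x7 = False.
Set x6 = False.
Set x8 = True.
All clauses satisfied.

x0 = False, x1 = False, x2 = False, x3 = True, x4 = True, x5 = False, x6 = False, x7 = False, x8 = True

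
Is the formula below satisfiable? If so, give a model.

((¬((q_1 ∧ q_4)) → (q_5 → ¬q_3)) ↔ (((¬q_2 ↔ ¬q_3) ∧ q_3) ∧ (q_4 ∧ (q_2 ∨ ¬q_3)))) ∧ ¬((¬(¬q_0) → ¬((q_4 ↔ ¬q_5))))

q_0 = True; q_1 = True; q_2 = True; q_3 = True; q_4 = True; q_5 = False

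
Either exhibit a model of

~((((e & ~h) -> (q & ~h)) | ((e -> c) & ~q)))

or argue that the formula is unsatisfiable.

q = False, h = False, e = True, c = False

  ~((((e & ~h) -> (q & ~h)) | ((e -> c) & ~q))) = True
    ((e & ~h) -> (q & ~h)) | ((e -> c) & ~q) = False
      (e & ~h) -> (q & ~h) = False
        e & ~h = True
          ~h = True
        q & ~h = False
          ~h = True
      (e -> c) & ~q = False
        e -> c = False
        ~q = True
The formula evaluates to True.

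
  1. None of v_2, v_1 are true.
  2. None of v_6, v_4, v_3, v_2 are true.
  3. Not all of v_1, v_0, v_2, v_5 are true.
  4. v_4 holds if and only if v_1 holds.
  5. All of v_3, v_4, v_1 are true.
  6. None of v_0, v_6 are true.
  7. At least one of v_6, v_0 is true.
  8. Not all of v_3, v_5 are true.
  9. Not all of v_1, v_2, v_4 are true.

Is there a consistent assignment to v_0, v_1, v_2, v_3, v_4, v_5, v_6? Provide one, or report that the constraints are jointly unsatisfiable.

The formula is unsatisfiable.

Case v_1 = True:
  Constraint (1) is violated (v_1=T) — contradiction.
Case v_1 = False:
  Constraint (5) is violated (v_1=F) — contradiction.
Both cases fail — unsatisfiable.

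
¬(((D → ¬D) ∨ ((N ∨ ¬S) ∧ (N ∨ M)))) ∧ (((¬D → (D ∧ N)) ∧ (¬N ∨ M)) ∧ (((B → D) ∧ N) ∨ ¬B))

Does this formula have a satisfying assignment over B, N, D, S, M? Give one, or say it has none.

B = False, N = False, D = True, S = False, M = False

  ¬(((D → ¬D) ∨ ((N ∨ ¬S) ∧ (N ∨ M)))) = True
    (D → ¬D) ∨ ((N ∨ ¬S) ∧ (N ∨ M)) = False
      D → ¬D = False
        ¬D = False
      (N ∨ ¬S) ∧ (N ∨ M) = False
        N ∨ ¬S = True
          ¬S = True
        N ∨ M = False
  ((¬D → (D ∧ N)) ∧ (¬N ∨ M)) ∧ (((B → D) ∧ N) ∨ ¬B) = True
    (¬D → (D ∧ N)) ∧ (¬N ∨ M) = True
      ¬D → (D ∧ N) = True
        ¬D = False
        D ∧ N = False
      ¬N ∨ M = True
        ¬N = True
    ((B → D) ∧ N) ∨ ¬B = True
      (B → D) ∧ N = False
        B → D = True
      ¬B = True
Both conjuncts True, so the formula holds.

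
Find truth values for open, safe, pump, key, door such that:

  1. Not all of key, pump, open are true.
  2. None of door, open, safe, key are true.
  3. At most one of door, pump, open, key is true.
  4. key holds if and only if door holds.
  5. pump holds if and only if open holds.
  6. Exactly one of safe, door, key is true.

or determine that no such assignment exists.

Case open = True:
  Constraint (2) is violated (open=T) — contradiction.
Case open = False:
  (2) forces door = False.
  (2) forces safe = False.
  (2) forces key = False.
  Constraint (6) is violated (safe=F, door=F, key=F) — contradiction.
Both cases fail — unsatisfiable.

UNSATISFIABLE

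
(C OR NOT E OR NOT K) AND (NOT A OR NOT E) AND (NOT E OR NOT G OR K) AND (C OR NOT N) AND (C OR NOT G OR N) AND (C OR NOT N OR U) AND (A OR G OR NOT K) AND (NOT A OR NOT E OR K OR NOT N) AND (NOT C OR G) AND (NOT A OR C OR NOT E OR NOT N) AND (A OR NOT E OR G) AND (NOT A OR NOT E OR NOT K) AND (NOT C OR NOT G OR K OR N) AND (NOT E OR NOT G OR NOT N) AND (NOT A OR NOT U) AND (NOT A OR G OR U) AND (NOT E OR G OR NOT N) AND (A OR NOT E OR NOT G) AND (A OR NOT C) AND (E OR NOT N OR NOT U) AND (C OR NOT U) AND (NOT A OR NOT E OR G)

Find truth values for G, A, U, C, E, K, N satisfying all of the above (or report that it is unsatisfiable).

G = True, A = True, U = False, C = True, E = False, K = False, N = True

Set G = True.
Set A = True.
  then (NOT A OR NOT E) forces E = False.
  then (NOT A OR NOT U) forces U = False.
Try C = False:
  (C OR NOT N) forces N = False.
  clause (C OR NOT G OR N) is falsified — backtrack.
So C = True.
Set K = False.
  then (NOT C OR NOT G OR K OR N) forces N = True.
All clauses satisfied.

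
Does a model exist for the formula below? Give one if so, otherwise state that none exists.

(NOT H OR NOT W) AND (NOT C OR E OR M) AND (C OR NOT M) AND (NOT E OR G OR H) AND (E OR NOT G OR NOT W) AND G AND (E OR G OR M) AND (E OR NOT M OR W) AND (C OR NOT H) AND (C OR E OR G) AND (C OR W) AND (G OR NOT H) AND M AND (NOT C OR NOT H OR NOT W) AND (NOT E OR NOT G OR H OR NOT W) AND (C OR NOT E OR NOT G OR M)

Unit clause (G) forces G = True.
Unit clause (M) forces M = True.
In (C OR NOT M) only C is left, so C = True.
Try E = False:
  (E OR NOT G OR NOT W) forces W = False.
  clause (E OR NOT M OR W) is falsified — backtrack.
So E = True.
Set H = False.
  then (NOT E OR NOT G OR H OR NOT W) forces W = False.
All clauses satisfied.

E = True; M = True; G = True; C = True; H = False; W = False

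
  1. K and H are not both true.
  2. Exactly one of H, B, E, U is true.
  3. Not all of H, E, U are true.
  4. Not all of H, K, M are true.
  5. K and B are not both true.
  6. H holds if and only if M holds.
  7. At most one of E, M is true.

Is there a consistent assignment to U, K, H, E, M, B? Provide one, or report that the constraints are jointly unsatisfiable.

U=F; K=T; H=F; E=T; M=F; B=F

  (1) K=T, H=F — not both ✓
  (2) {H, B, E, U}: 1 true — exactly one ✓
  (3) {H, E, U}: 1/3 true — not all ✓
  (4) {H, K, M}: 1/3 true — not all ✓
  (5) K=T, B=F — not both ✓
  (6) H=F, M=F — same ✓
  (7) {E, M}: 1 true — at most one ✓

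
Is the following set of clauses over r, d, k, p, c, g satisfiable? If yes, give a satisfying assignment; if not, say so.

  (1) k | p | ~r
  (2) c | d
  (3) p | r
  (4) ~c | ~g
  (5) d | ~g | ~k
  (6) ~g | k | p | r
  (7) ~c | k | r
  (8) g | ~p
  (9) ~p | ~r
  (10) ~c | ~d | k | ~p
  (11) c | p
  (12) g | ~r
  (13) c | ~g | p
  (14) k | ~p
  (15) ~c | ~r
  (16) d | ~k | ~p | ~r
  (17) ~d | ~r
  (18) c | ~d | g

r = False; d = True; k = True; p = True; c = False; g = True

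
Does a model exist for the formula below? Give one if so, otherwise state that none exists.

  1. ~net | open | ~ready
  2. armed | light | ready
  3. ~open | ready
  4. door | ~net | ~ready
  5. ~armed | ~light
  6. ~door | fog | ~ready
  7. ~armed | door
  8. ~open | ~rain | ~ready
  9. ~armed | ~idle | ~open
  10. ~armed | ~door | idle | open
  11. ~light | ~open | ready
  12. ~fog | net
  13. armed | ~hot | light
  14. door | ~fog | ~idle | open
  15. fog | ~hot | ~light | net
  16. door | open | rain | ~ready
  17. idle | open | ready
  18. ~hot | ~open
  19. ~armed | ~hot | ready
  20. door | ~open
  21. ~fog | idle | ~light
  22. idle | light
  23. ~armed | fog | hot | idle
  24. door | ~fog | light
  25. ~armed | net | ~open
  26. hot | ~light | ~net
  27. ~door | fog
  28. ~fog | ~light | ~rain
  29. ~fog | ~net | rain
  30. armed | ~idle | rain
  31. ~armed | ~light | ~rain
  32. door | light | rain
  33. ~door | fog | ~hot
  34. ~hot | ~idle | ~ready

Set idle = True.
Set light = True.
  then (~armed | ~light) forces armed = False.
  then (armed | ~idle | rain) forces rain = True.
  then (~fog | ~light | ~rain) forces fog = False.
  then (~door | fog) forces door = False.
  then (door | ~open) forces open = False.
Set ready = False.
Set hot = True.
  then (fog | ~hot | ~light | net) forces net = True.
All clauses satisfied.

idle: True, light: True, rain: True, ready: False, hot: True, fog: False, net: True, armed: False, open: False, door: False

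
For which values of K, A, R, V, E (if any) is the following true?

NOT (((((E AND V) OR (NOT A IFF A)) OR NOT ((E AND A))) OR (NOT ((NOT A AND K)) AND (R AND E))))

K: False, A: True, R: False, V: False, E: True

  NOT (((((E AND V) OR (NOT A IFF A)) OR NOT ((E AND A))) OR (NOT ((NOT A AND K)) AND (R AND E)))) = True
    (((E AND V) OR (NOT A IFF A)) OR NOT ((E AND A))) OR (NOT ((NOT A AND K)) AND (R AND E)) = False
      ((E AND V) OR (NOT A IFF A)) OR NOT ((E AND A)) = False
        (E AND V) OR (NOT A IFF A) = False
          E AND V = False
          NOT A IFF A = False
            NOT A = False
        NOT ((E AND A)) = False
          E AND A = True
      NOT ((NOT A AND K)) AND (R AND E) = False
        NOT ((NOT A AND K)) = True
          NOT A AND K = False
            NOT A = False
        R AND E = False
The formula evaluates to True.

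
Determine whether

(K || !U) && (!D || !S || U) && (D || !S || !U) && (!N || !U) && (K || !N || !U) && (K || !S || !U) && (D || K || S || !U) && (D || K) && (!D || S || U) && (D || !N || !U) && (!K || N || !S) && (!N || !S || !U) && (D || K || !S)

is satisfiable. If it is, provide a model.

N = False, S = False, U = False, D = False, K = True

Set N = False.
Try S = True:
  (!K || N || !S) forces K = False.
  (K || !U) forces U = False.
  (!D || !S || U) forces D = False.
  clause (D || K) is falsified — backtrack.
So S = False.
Set U = False.
  then (!D || S || U) forces D = False.
  then (D || K) forces K = True.
All clauses satisfied.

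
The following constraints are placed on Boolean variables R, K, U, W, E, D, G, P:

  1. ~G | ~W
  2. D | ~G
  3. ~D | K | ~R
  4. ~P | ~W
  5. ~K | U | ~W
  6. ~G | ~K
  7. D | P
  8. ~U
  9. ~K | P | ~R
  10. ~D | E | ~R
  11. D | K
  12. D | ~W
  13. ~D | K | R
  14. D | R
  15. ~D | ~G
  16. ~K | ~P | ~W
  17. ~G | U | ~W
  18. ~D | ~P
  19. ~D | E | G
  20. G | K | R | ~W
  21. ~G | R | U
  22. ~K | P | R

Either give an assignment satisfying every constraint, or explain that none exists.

Unit clause (~U) forces U = False.
Set R = True.
Set K = True.
  then (~K | U | ~W) forces W = False.
  then (~G | ~K) forces G = False.
  then (~K | P | ~R) forces P = True.
  then (~D | ~P) forces D = False.
Set E = False.
All clauses satisfied.

R = True, K = True, U = False, W = False, E = False, D = False, G = False, P = True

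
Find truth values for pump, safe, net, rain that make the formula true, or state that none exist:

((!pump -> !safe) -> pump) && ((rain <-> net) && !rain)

pump=T; safe=F; net=F; rain=F

  (!pump -> !safe) -> pump = True
    !pump -> !safe = True
      !pump = False
      !safe = True
  (rain <-> net) && !rain = True
    rain <-> net = True
    !rain = True
Both conjuncts True, so the formula holds.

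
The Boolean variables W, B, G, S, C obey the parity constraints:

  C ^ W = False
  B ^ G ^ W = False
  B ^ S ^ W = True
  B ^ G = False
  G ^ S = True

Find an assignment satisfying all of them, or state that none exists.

W=F, B=T, G=T, S=F, C=F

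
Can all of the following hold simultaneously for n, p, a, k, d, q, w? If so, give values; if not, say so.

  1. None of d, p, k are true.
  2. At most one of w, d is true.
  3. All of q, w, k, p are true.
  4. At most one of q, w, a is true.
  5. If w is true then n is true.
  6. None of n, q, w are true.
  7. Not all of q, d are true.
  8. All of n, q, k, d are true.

UNSATISFIABLE

Case n = True:
  Constraint (6) is violated (n=T) — contradiction.
Case n = False:
  Constraint (8) is violated (n=F) — contradiction.
Both cases fail — unsatisfiable.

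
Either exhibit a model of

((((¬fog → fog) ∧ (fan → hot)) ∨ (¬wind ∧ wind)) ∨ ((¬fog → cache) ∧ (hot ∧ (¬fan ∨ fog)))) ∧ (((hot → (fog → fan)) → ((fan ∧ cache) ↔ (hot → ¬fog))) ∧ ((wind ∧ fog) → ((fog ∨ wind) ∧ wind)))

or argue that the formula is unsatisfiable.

fan = False; wind = True; hot = True; cache = False; fog = True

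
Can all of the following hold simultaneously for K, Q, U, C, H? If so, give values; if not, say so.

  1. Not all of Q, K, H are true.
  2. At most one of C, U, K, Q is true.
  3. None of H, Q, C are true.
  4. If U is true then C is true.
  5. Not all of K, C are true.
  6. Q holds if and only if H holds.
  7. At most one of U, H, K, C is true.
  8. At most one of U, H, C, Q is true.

K = True, Q = False, U = False, C = False, H = False

  (1) {Q, K, H}: 1/3 true — not all ✓
  (2) {C, U, K, Q}: 1 true — at most one ✓
  (3) {H, Q, C}: 0 true — none ✓
  (4) U=F ⇒ C: vacuous ✓
  (5) {K, C}: 1/2 true — not all ✓
  (6) Q=F, H=F — same ✓
  (7) {U, H, K, C}: 1 true — at most one ✓
  (8) {U, H, C, Q}: 0 true — at most one ✓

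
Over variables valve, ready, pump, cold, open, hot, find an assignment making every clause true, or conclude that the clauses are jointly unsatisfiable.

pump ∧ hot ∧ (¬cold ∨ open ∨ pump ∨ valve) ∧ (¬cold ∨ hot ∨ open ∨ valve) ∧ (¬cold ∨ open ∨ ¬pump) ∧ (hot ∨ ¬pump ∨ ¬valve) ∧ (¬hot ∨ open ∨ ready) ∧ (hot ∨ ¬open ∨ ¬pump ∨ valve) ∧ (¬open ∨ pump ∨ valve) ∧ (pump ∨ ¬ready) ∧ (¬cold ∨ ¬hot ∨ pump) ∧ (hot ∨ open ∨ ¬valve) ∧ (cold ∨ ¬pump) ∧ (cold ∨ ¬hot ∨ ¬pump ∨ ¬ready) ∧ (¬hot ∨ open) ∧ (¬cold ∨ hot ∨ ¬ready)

Unit clause (pump) forces pump = True.
Unit clause (hot) forces hot = True.
In (cold ∨ ¬pump) only cold is left, so cold = True.
In (¬hot ∨ open) only open is left, so open = True.
Set valve = False.
Set ready = True.
All clauses satisfied.

valve = False; ready = True; pump = True; cold = True; open = True; hot = True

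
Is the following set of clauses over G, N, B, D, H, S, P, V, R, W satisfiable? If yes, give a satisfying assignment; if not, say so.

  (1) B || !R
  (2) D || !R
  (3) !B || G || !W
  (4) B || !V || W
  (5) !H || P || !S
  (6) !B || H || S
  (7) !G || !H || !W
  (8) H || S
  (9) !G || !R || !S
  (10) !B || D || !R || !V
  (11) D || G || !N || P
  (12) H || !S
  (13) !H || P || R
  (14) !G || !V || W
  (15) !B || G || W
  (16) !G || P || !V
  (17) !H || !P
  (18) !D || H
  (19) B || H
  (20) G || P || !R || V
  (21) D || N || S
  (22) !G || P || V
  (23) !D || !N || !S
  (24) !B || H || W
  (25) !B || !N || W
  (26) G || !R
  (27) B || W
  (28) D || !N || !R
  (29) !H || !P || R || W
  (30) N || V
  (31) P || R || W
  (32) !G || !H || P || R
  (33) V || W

No satisfying assignment exists.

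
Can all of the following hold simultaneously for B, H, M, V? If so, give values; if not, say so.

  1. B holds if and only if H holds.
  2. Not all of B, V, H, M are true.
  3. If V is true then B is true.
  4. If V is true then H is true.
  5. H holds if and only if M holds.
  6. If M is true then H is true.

B: True; H: True; M: True; V: False

  (1) B=T, H=T — same ✓
  (2) {B, V, H, M}: 3/4 true — not all ✓
  (3) V=F ⇒ B: vacuous ✓
  (4) V=F ⇒ H: vacuous ✓
  (5) H=T, M=T — same ✓
  (6) M=T ⇒ H: T ✓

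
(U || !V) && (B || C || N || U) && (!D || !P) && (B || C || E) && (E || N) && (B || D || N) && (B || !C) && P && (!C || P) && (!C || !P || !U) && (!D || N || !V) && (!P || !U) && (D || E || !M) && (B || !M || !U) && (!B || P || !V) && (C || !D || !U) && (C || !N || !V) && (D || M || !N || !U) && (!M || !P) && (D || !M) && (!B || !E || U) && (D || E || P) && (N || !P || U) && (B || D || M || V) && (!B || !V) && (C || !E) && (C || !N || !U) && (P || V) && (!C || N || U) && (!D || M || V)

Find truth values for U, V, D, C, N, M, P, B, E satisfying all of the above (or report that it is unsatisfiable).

Unit clause (P) forces P = True.
In (!P || !U) only !U is left, so U = False.
In (!M || !P) only !M is left, so M = False.
In (N || !P || U) only N is left, so N = True.
In (U || !V) only !V is left, so V = False.
In (!D || !P) only !D is left, so D = False.
In (B || D || M || V) only B is left, so B = True.
In (!B || !E || U) only !E is left, so E = False.
Set C = True.
All clauses satisfied.

U = False; V = False; D = False; C = True; N = True; M = False; P = True; B = True; E = False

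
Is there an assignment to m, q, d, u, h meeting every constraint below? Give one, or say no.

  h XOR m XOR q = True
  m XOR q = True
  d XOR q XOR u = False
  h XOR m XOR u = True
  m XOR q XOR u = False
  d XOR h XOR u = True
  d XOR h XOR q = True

m = False, q = True, d = False, u = True, h = False

h XOR m XOR q = F XOR F XOR T = True ✓
m XOR q = F XOR T = True ✓
d XOR q XOR u = F XOR T XOR T = False ✓
h XOR m XOR u = F XOR F XOR T = True ✓
m XOR q XOR u = F XOR T XOR T = False ✓
d XOR h XOR u = F XOR F XOR T = True ✓
d XOR h XOR q = F XOR F XOR T = True ✓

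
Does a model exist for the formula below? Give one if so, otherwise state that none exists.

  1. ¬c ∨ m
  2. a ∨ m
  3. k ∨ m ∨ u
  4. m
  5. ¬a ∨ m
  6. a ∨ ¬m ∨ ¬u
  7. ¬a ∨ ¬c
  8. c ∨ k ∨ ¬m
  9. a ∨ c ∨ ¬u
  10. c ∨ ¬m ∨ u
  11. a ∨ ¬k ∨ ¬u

a: False, c: True, u: False, k: True, m: True

Unit clause (m) forces m = True.
Set a = False.
  then (a ∨ ¬m ∨ ¬u) forces u = False.
  then (c ∨ ¬m ∨ u) forces c = True.
Set k = True.
All clauses satisfied.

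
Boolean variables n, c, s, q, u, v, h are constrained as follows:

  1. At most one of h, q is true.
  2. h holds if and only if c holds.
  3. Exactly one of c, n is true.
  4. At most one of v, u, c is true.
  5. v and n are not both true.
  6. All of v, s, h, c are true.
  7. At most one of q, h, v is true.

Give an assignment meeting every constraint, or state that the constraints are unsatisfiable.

Case v = True:
  (4) with v=T forces u = False.
  (4) with v=T forces c = False.
  Constraint (6) is violated (c=F) — contradiction.
Case v = False:
  Constraint (6) is violated (v=F) — contradiction.
Both cases fail — unsatisfiable.

UNSATISFIABLE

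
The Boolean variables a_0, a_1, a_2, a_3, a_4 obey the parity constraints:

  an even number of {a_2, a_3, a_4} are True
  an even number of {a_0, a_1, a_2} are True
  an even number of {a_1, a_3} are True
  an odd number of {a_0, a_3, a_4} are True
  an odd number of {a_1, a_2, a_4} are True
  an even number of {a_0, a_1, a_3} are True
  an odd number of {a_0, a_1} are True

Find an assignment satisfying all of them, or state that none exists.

Adding constraints 1, 3, 5 mod 2: every variable appears an even number of times on the left, so the left side is 0.
But the right sides sum to 1 (mod 2). 0 ≠ 1 — the system is inconsistent.

No satisfying assignment exists.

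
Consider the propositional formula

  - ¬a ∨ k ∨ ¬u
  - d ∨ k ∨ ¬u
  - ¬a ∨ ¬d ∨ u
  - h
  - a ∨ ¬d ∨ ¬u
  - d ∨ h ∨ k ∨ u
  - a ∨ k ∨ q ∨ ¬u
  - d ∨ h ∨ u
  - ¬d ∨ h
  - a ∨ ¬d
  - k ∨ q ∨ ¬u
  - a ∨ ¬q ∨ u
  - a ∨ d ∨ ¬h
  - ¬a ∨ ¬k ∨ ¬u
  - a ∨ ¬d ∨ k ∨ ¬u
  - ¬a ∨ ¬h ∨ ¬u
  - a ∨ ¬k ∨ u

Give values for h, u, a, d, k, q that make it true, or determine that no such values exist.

h = True; u = False; a = True; d = False; k = False; q = True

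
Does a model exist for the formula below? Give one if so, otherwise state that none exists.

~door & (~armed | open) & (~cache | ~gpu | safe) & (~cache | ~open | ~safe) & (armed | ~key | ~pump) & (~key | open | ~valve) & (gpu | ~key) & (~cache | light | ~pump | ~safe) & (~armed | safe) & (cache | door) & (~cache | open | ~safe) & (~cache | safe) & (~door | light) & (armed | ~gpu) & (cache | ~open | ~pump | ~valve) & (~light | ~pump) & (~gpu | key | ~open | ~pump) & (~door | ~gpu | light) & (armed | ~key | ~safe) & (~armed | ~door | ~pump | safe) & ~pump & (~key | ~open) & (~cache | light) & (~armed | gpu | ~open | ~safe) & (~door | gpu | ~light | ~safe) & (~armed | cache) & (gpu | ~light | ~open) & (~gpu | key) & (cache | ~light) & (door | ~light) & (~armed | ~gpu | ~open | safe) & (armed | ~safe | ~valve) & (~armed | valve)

Case light = True:
  (~door) forces door = False.
  Clause (door | ~light) is falsified — contradiction.
Case light = False:
  (~door) forces door = False.
  (cache | door) forces cache = True.
  Clause (~cache | light) is falsified — contradiction.
Both cases fail, so the formula is unsatisfiable.

Unsatisfiable — no assignment works.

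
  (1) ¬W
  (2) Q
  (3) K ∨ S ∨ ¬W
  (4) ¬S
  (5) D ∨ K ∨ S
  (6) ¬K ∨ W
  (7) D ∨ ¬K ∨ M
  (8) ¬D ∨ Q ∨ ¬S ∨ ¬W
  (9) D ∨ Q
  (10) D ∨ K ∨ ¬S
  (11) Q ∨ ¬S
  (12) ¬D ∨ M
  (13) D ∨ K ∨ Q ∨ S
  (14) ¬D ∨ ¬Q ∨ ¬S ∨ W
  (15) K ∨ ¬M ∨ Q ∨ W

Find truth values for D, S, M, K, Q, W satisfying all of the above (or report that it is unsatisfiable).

D=T, S=F, M=T, K=F, Q=T, W=F

Unit clause (¬W) forces W = False.
Unit clause (Q) forces Q = True.
Unit clause (¬S) forces S = False.
In (¬K ∨ W) only ¬K is left, so K = False.
In (D ∨ K ∨ S) only D is left, so D = True.
In (¬D ∨ M) only M is left, so M = True.
All clauses satisfied.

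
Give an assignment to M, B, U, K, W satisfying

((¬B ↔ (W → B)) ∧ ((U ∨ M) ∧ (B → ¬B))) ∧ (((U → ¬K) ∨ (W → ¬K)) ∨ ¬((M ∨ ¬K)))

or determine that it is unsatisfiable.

M: True, B: False, U: True, K: False, W: False

  (¬B ↔ (W → B)) ∧ ((U ∨ M) ∧ (B → ¬B)) = True
    ¬B ↔ (W → B) = True
      ¬B = True
      W → B = True
    (U ∨ M) ∧ (B → ¬B) = True
      U ∨ M = True
      B → ¬B = True
        ¬B = True
  ((U → ¬K) ∨ (W → ¬K)) ∨ ¬((M ∨ ¬K)) = True
    (U → ¬K) ∨ (W → ¬K) = True
      U → ¬K = True
        ¬K = True
      W → ¬K = True
        ¬K = True
    ¬((M ∨ ¬K)) = False
      M ∨ ¬K = True
        ¬K = True
Both conjuncts True, so the formula holds.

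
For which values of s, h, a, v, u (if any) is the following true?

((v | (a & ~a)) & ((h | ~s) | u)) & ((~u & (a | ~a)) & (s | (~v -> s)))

s = False, h = True, a = False, v = True, u = False

  (v | (a & ~a)) & ((h | ~s) | u) = True
    v | (a & ~a) = True
      a & ~a = False
        ~a = True
    (h | ~s) | u = True
      h | ~s = True
        ~s = True
  (~u & (a | ~a)) & (s | (~v -> s)) = True
    ~u & (a | ~a) = True
      ~u = True
      a | ~a = True
        ~a = True
    s | (~v -> s) = True
      ~v -> s = True
        ~v = False
Both conjuncts True, so the formula holds.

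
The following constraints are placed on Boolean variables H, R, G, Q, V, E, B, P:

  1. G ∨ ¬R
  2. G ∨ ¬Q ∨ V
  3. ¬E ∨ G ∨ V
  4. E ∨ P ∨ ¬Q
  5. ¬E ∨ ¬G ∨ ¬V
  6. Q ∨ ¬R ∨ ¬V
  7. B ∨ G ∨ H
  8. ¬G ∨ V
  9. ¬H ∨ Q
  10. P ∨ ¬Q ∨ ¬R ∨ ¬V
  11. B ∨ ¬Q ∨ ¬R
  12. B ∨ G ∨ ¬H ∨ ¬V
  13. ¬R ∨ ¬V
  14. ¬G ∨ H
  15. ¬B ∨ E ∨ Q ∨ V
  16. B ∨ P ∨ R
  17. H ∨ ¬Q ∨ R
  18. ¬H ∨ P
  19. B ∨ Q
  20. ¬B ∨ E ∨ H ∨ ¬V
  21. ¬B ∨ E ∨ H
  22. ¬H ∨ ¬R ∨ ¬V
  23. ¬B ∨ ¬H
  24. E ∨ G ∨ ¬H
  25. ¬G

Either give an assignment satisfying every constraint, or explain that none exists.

Unit clause (¬G) forces G = False.
In (G ∨ ¬R) only ¬R is left, so R = False.
Try H = True:
  (¬H ∨ Q) forces Q = True.
  (G ∨ ¬Q ∨ V) forces V = True.
  (B ∨ G ∨ ¬H ∨ ¬V) forces B = True.
  clause (¬B ∨ ¬H) is falsified — backtrack.
So H = False.
  then (B ∨ G ∨ H) forces B = True.
  then (H ∨ ¬Q ∨ R) forces Q = False.
  then (¬B ∨ E ∨ H) forces E = True.
  then (¬E ∨ G ∨ V) forces V = True.
Set P = True.
All clauses satisfied.

H: False; R: False; G: False; Q: False; V: True; E: True; B: True; P: True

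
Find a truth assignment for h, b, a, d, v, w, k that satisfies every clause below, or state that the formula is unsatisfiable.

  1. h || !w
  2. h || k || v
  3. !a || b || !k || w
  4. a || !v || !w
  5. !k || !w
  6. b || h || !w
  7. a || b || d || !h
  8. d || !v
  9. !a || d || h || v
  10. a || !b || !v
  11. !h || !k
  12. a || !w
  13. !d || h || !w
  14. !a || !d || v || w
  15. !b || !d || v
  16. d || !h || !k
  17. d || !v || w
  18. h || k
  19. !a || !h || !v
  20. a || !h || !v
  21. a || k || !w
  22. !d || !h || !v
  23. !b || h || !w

Set h = False.
  then (h || !w) forces w = False.
  then (h || k) forces k = True.
Set b = True.
Set a = True.
Try d = False:
  (d || !v) forces v = False.
  clause (!a || d || h || v) is falsified — backtrack.
So d = True.
  then (!a || !d || v || w) forces v = True.
All clauses satisfied.

h = False, b = True, a = True, d = True, v = True, w = False, k = True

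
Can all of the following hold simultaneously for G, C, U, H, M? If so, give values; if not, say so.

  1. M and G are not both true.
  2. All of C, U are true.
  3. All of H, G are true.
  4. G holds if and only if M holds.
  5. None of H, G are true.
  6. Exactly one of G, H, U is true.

No satisfying assignment exists.

Case G = True:
  Constraint (5) is violated (G=T) — contradiction.
Case G = False:
  Constraint (3) is violated (G=F) — contradiction.
Both cases fail — unsatisfiable.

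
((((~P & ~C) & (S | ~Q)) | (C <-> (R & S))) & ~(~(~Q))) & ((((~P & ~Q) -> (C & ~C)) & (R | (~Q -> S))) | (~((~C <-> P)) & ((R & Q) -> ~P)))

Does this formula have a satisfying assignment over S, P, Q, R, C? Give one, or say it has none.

S = False, P = False, Q = False, R = True, C = False

  (((~P & ~C) & (S | ~Q)) | (C <-> (R & S))) & ~(~(~Q)) = True
    ((~P & ~C) & (S | ~Q)) | (C <-> (R & S)) = True
      (~P & ~C) & (S | ~Q) = True
        ~P & ~C = True
          ~P = True
          ~C = True
        S | ~Q = True
          ~Q = True
      C <-> (R & S) = True
        R & S = False
    ~(~(~Q)) = True
      ~(~Q) = False
        ~Q = True
  (((~P & ~Q) -> (C & ~C)) & (R | (~Q -> S))) | (~((~C <-> P)) & ((R & Q) -> ~P)) = True
    ((~P & ~Q) -> (C & ~C)) & (R | (~Q -> S)) = False
      (~P & ~Q) -> (C & ~C) = False
        ~P & ~Q = True
          ~P = True
          ~Q = True
        C & ~C = False
          ~C = True
      R | (~Q -> S) = True
        ~Q -> S = False
          ~Q = True
    ~((~C <-> P)) & ((R & Q) -> ~P) = True
      ~((~C <-> P)) = True
        ~C <-> P = False
          ~C = True
      (R & Q) -> ~P = True
        R & Q = False
        ~P = True
Both conjuncts True, so the formula holds.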